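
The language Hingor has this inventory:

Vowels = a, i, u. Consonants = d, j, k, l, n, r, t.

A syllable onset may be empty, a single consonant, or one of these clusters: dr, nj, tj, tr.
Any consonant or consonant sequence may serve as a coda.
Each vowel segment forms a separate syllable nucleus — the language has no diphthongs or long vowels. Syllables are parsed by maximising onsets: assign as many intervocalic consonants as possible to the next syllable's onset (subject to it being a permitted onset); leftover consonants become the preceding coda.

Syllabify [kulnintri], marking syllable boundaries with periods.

The vowels are u, i, i — 3 nuclei, so 3 syllables.
/u…i/ gap (V1→V2): /ln/; trying suffixes from longest down, /n/ is the first permitted one, so coda /l/ | onset /n/.
/i…i/ gap (V2→V3): /ntr/ splits as /n/ + /tr/ (/tr/ is the longest suffix that is a licit onset).

kul.nin.tri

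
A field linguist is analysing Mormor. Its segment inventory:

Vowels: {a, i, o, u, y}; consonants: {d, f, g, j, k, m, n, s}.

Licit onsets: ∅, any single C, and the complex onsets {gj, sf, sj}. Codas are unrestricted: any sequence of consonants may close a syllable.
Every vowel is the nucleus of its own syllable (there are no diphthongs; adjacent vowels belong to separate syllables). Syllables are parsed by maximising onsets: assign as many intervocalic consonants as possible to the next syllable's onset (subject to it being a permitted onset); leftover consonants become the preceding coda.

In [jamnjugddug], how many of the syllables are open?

0

Nuclei (vowels): a, u, u → 3 syllables.
/a…u/ gap (V1→V2): cluster /mnj/ — the longest permitted-onset suffix is /j/; onset = /j/, preceding coda = /mn/.
/u…u/ gap (V2→V3): cluster /gdd/ — the longest permitted-onset suffix is /d/; onset = /d/, preceding coda = /gd/.
Result: jamn.jugd.dug.
Classifying each syllable: /jamn/ (closed), /jugd/ (closed), /dug/ (closed).
Open syllables: 0.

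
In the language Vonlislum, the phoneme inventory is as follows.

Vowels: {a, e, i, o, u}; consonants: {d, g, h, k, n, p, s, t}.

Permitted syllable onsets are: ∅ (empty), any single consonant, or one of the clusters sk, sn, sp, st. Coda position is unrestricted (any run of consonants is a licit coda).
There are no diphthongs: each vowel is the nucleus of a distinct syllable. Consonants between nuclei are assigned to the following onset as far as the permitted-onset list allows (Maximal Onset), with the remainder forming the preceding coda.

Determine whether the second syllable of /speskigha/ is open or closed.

closed

The vowels are e, i, a — 3 nuclei, so 3 syllables.
σ1/σ2 boundary: /sk/ is a licit onset in full, so it all attaches to the next syllable.
σ2/σ3 boundary: cluster /gh/ — the longest permitted-onset suffix is /h/; onset = /h/, preceding coda = /g/.
Result: spe.skig.ha.
Syllable 2 is /skig/ with coda /g/, so it is closed.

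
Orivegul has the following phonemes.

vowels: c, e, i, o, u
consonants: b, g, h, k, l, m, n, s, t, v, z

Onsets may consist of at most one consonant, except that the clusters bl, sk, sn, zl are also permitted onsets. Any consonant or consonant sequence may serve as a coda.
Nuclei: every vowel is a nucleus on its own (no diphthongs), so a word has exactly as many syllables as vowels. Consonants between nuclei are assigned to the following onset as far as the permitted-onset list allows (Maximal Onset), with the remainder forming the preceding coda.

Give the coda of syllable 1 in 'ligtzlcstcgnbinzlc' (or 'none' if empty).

gt

The vowels are i, c, c, i, c — 5 nuclei, so 5 syllables.
Between /i/ (V1) and /c/ (V2): /gtzl/ splits as /gt/ + /zl/ (/zl/ is the longest suffix that is a licit onset).
Between /c/ (V2) and /c/ (V3): cluster /st/ — the longest permitted-onset suffix is /t/; onset = /t/, preceding coda = /s/.
Between /c/ (V3) and /i/ (V4): /gnb/ splits as /gn/ + /b/ (/b/ is the longest suffix that is a licit onset).
Between /i/ (V4) and /c/ (V5): /nzl/ — longest licit onset from the right is /zl/, leaving /n/ as coda.
So the parse is ligt.zlcs.tcgn.bin.zlc.
Syllable 1 is /ligt/: onset /l/, nucleus /i/, coda /gt/.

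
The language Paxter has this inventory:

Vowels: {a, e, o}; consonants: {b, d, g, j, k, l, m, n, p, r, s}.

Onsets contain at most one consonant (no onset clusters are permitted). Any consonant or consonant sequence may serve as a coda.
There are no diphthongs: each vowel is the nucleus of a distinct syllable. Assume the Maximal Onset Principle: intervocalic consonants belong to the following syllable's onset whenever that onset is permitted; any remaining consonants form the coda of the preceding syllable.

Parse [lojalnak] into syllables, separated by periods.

Vowels present: o, a, a; each is a nucleus, giving 3 syllables.
σ1/σ2 boundary: /j/ → onset of the next syllable (single consonants are always licit onsets).
σ2/σ3 boundary: /ln/; trying suffixes from longest down, /n/ is the first permitted one, so coda /l/ | onset /n/.

lo.jal.nak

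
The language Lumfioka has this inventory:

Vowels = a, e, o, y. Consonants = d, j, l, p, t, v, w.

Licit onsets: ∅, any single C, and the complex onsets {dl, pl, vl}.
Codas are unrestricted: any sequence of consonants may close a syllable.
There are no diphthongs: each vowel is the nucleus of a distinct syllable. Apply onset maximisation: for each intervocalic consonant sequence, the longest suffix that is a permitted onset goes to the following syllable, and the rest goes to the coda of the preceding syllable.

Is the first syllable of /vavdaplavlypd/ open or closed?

closed

Vowels present: a, a, a, y; each is a nucleus, giving 4 syllables.
σ1/σ2 boundary: /vd/ — longest licit onset from the right is /d/, leaving /v/ as coda.
σ2/σ3 boundary: cluster /pl/ — /pl/ is itself a permitted onset, so the whole cluster goes right; preceding coda = ∅.
σ3/σ4 boundary: cluster /vl/ — /vl/ is itself a permitted onset, so the whole cluster goes right; preceding coda = ∅.
Result: vav.da.pla.vlypd.
Syllable 1 is /vav/ with coda /v/, so it is closed.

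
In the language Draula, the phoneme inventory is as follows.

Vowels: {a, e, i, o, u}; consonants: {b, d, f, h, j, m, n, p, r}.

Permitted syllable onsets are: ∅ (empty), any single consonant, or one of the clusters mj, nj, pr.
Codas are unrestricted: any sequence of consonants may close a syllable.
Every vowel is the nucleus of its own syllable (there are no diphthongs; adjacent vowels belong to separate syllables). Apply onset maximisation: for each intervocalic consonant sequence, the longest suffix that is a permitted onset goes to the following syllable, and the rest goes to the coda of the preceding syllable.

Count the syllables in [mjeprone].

Vowels present: e, o, e; each is a nucleus, giving 3 syllables.

3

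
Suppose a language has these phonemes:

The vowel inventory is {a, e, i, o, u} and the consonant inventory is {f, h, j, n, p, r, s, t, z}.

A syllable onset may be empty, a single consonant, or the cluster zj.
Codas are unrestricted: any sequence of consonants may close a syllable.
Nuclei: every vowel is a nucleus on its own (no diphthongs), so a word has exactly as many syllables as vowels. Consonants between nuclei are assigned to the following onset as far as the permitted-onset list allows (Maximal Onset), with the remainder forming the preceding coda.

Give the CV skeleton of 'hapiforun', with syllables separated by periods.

Vowels present: a, i, o, u; each is a nucleus, giving 4 syllables.
Between /a/ (V1) and /i/ (V2): just /p/ — single C goes to the following onset.
Between /i/ (V2) and /o/ (V3): just /f/ — single C goes to the following onset.
Between /o/ (V3) and /u/ (V4): just /r/ — single C goes to the following onset.
Putting it together: ha.pi.fo.run.
Mapping each syllable to C/V: /ha/ → CV, /pi/ → CV, /fo/ → CV, /run/ → CVC.

CV.CV.CV.CVC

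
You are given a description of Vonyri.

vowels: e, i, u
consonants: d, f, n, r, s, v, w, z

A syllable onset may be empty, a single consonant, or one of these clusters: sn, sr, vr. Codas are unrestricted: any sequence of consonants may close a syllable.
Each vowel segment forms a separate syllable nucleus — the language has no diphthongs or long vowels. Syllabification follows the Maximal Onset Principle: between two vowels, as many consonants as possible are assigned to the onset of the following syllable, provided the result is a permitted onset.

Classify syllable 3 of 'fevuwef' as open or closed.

closed

Vowels present: e, u, e; each is a nucleus, giving 3 syllables.
V1 /e/ – V2 /u/: just /v/ — single C goes to the following onset.
V2 /u/ – V3 /e/: /w/ is a single consonant, so it becomes the next onset.
Syllabification: fe.vu.wef.
Syllable 3 is /wef/ with coda /f/, so it is closed.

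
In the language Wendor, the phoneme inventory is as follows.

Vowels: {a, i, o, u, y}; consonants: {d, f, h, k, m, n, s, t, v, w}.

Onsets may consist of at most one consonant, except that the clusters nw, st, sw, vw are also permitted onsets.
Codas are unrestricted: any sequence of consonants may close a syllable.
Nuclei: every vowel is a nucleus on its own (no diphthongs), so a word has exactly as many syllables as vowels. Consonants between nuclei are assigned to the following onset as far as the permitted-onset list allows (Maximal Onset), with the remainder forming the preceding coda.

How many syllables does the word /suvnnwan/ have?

2

The vowels are u, a — 2 nuclei, so 2 syllables.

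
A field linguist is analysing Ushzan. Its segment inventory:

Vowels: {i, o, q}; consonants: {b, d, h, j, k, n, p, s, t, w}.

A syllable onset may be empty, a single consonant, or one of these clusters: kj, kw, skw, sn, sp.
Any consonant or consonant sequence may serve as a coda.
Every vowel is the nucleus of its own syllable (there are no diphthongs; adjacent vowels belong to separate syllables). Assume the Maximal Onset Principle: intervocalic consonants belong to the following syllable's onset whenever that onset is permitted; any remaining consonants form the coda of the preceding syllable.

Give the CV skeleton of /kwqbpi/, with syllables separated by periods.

Vowels present: q, i; each is a nucleus, giving 2 syllables.
σ1/σ2 boundary: /bp/; trying suffixes from longest down, /p/ is the first permitted one, so coda /b/ | onset /p/.
So the parse is kwqb.pi.
Mapping each syllable to C/V: /kwqb/ → CCVC, /pi/ → CV.

CCVC.CV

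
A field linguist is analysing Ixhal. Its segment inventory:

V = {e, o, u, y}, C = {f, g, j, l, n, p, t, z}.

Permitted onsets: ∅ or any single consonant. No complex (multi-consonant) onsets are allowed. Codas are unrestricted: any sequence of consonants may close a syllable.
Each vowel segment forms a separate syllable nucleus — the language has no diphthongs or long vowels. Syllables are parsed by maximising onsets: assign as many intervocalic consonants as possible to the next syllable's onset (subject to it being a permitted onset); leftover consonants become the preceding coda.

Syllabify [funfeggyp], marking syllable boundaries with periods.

fun.feg.gyp

Nuclei (vowels): u, e, y → 3 syllables.
V1 /u/ – V2 /e/: cluster /nf/ — the longest permitted-onset suffix is /f/; onset = /f/, preceding coda = /n/.
V2 /e/ – V3 /y/: /gg/; trying suffixes from longest down, /g/ is the first permitted one, so coda /g/ | onset /g/.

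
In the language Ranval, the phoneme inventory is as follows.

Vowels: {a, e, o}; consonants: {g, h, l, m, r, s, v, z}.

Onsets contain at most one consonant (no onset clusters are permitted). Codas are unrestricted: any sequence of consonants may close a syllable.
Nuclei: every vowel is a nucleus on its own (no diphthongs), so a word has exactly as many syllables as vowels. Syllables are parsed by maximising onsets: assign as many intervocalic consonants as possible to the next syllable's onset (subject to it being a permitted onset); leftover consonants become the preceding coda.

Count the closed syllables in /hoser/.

1

The vowels are o, e — 2 nuclei, so 2 syllables.
/o…e/ gap (V1→V2): /s/ → onset of the next syllable (single consonants are always licit onsets).
Result: ho.ser.
Classifying each syllable: /ho/ (open), /ser/ (closed).
Closed syllables: 1.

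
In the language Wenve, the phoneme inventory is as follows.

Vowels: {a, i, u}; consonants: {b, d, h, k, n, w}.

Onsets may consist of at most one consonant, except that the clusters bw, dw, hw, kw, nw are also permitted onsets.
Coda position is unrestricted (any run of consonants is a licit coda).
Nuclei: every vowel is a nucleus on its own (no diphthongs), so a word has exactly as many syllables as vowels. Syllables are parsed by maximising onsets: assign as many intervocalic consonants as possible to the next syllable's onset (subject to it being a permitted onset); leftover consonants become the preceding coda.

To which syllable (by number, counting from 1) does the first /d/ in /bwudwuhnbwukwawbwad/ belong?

2

Nuclei (vowels): u, u, u, a, a → 5 syllables.
/u…u/ gap (V1→V2): cluster /dw/ — /dw/ is itself a permitted onset, so the whole cluster goes right; preceding coda = ∅.
/u…u/ gap (V2→V3): /hnbw/ splits as /hn/ + /bw/ (/bw/ is the longest suffix that is a licit onset).
/u…a/ gap (V3→V4): /kw/ — entire cluster is a permitted onset → onset /kw/, coda ∅.
/a…a/ gap (V4→V5): /wbw/; trying suffixes from longest down, /bw/ is the first permitted one, so coda /w/ | onset /bw/.
Syllabification: bwu.dwuhn.bwu.kwaw.bwad.
The first /d/ is in the onset of syllable 2 (/dwuhn/).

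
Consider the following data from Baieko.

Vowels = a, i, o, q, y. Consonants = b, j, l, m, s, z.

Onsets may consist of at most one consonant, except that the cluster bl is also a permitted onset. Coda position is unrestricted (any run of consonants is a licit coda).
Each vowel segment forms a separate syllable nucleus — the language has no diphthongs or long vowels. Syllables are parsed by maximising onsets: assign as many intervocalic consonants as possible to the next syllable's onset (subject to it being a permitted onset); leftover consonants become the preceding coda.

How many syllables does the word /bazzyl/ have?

2

Vowels present: a, y; each is a nucleus, giving 2 syllables.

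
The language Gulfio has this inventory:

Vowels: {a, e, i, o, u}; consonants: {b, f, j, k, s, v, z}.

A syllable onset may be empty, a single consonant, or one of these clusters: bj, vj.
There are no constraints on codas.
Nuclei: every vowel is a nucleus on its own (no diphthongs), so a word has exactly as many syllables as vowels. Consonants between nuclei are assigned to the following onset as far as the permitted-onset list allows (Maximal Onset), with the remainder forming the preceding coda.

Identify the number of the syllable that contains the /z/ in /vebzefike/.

The vowels are e, e, i, e — 4 nuclei, so 4 syllables.
/e…e/ gap (V1→V2): /bz/; trying suffixes from longest down, /z/ is the first permitted one, so coda /b/ | onset /z/.
/e…i/ gap (V2→V3): /f/ → onset of the next syllable (single consonants are always licit onsets).
/i…e/ gap (V3→V4): just /k/ — single C goes to the following onset.
Putting it together: veb.ze.fi.ke.
The /z/ is in the onset of syllable 2 (/ze/).

2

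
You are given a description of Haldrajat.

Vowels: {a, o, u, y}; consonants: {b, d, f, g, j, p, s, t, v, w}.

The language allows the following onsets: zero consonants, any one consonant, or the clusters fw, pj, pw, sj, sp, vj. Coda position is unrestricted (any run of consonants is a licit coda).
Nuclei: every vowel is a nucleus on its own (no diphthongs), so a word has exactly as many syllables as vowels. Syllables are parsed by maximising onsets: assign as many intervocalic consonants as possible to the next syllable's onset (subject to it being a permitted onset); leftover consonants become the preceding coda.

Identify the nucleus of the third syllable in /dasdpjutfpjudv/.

The vowels are a, u, u — 3 nuclei, so 3 syllables.
The third nucleus (vowel 3 from the left) is /u/.

u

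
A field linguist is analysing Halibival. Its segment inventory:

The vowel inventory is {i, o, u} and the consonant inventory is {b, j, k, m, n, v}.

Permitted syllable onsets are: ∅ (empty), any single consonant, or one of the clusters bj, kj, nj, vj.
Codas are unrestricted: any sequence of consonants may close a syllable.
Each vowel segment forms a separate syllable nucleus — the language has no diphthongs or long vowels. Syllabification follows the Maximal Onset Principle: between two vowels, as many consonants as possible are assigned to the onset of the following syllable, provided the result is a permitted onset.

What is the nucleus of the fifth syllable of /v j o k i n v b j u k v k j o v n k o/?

o

Nuclei (vowels): o, i, u, o, o → 5 syllables.
The fifth nucleus (vowel 5 from the left) is /o/.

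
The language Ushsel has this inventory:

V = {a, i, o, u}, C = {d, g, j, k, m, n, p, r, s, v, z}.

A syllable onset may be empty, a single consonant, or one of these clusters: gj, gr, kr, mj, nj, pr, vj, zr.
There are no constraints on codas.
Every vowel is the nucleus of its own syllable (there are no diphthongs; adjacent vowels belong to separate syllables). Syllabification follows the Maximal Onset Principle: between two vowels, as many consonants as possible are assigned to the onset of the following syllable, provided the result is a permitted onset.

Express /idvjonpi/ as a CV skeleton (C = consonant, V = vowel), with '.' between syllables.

Nuclei (vowels): i, o, i → 3 syllables.
/i…o/ gap (V1→V2): cluster /dvj/ — the longest permitted-onset suffix is /vj/; onset = /vj/, preceding coda = /d/.
/o…i/ gap (V2→V3): /np/ splits as /n/ + /p/ (/p/ is the longest suffix that is a licit onset).
Result: id.vjon.pi.
Mapping each syllable to C/V: /id/ → VC, /vjon/ → CCVC, /pi/ → CV.

VC.CCVC.CV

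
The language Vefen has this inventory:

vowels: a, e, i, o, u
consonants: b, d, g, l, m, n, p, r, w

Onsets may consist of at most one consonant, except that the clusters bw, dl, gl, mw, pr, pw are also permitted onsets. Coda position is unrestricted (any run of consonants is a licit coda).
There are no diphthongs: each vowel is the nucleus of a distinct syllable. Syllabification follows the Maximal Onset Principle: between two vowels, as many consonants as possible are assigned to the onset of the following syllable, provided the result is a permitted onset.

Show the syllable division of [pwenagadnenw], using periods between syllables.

The vowels are e, a, a, e — 4 nuclei, so 4 syllables.
σ1/σ2 boundary: just /n/ — single C goes to the following onset.
σ2/σ3 boundary: /g/ is a single consonant, so it becomes the next onset.
σ3/σ4 boundary: /dn/; trying suffixes from longest down, /n/ is the first permitted one, so coda /d/ | onset /n/.

pwe.na.gad.nenw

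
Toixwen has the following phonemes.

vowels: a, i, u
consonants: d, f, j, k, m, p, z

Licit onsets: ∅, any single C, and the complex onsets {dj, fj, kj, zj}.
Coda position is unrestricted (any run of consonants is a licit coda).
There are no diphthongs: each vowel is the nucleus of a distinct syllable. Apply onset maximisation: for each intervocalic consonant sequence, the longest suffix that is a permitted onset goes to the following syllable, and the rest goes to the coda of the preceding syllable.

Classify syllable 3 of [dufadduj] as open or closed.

The vowels are u, a, u — 3 nuclei, so 3 syllables.
σ1/σ2 boundary: /f/ → onset of the next syllable (single consonants are always licit onsets).
σ2/σ3 boundary: /dd/ — longest licit onset from the right is /d/, leaving /d/ as coda.
So the parse is du.fad.duj.
Syllable 3 is /duj/ with coda /j/, so it is closed.

closed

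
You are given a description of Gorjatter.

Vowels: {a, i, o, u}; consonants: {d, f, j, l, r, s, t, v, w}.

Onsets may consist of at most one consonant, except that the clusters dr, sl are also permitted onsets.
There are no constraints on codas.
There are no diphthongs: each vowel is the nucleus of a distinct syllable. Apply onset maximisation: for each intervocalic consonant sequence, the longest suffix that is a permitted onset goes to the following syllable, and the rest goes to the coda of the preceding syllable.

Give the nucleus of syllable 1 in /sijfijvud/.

i

Vowels present: i, i, u; each is a nucleus, giving 3 syllables.
The first nucleus (vowel 1 from the left) is /i/.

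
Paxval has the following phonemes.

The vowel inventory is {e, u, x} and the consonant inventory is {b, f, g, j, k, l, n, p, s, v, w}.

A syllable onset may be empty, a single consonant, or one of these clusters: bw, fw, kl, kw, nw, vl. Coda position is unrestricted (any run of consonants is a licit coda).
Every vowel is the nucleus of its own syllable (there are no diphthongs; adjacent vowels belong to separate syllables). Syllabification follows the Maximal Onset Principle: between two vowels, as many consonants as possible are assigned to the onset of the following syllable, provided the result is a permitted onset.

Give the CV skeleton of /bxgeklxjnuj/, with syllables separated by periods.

CV.CV.CCVC.CVC

The vowels are x, e, x, u — 4 nuclei, so 4 syllables.
/x…e/ gap (V1→V2): /g/ is a single consonant, so it becomes the next onset.
/e…x/ gap (V2→V3): /kl/ — entire cluster is a permitted onset → onset /kl/, coda ∅.
/x…u/ gap (V3→V4): /jn/ — longest licit onset from the right is /n/, leaving /j/ as coda.
Result: bx.ge.klxj.nuj.
Mapping each syllable to C/V: /bx/ → CV, /ge/ → CV, /klxj/ → CCVC, /nuj/ → CVC.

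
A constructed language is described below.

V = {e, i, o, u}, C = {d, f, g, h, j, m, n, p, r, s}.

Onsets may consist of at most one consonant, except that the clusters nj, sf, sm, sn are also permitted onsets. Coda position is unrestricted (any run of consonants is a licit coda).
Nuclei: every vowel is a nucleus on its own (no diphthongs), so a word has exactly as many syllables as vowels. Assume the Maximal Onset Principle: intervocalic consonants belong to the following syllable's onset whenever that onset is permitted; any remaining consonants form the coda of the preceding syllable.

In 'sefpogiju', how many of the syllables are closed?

Vowels present: e, o, i, u; each is a nucleus, giving 4 syllables.
/e…o/ gap (V1→V2): /fp/ splits as /f/ + /p/ (/p/ is the longest suffix that is a licit onset).
/o…i/ gap (V2→V3): just /g/ — single C goes to the following onset.
/i…u/ gap (V3→V4): /j/ is a single consonant, so it becomes the next onset.
Result: sef.po.gi.ju.
Classifying each syllable: /sef/ (closed), /po/ (open), /gi/ (open), /ju/ (open).
Closed syllables: 1.

1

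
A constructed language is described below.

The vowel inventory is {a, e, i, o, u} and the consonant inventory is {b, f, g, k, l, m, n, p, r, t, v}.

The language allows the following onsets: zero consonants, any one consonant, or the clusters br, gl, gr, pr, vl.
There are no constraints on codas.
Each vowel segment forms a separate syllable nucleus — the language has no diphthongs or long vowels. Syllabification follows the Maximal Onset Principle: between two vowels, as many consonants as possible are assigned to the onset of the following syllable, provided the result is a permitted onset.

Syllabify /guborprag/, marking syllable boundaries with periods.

Nuclei (vowels): u, o, a → 3 syllables.
σ1/σ2 boundary: just /b/ — single C goes to the following onset.
σ2/σ3 boundary: /rpr/ — longest licit onset from the right is /pr/, leaving /r/ as coda.

gu.bor.prag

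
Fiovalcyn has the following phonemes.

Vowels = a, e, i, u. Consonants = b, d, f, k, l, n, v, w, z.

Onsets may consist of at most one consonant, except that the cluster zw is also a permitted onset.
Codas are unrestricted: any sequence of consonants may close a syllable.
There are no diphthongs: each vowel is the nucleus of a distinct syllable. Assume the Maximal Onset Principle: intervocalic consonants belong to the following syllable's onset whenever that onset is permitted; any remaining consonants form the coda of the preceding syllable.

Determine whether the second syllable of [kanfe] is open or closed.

The vowels are a, e — 2 nuclei, so 2 syllables.
Between /a/ (V1) and /e/ (V2): /nf/; trying suffixes from longest down, /f/ is the first permitted one, so coda /n/ | onset /f/.
Result: kan.fe.
Syllable 2 is /fe/; it ends in its nucleus with no coda, so it is open.

open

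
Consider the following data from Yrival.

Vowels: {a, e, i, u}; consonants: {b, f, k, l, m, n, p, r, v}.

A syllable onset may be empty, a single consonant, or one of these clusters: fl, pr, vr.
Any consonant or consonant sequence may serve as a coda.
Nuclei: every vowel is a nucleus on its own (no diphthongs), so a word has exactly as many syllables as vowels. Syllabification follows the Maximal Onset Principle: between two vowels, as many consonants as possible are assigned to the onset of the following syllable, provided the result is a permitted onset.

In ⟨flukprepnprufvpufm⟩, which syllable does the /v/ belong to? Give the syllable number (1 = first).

The vowels are u, e, u, u — 4 nuclei, so 4 syllables.
V1 /u/ – V2 /e/: /kpr/ splits as /k/ + /pr/ (/pr/ is the longest suffix that is a licit onset).
V2 /e/ – V3 /u/: /pnpr/ — longest licit onset from the right is /pr/, leaving /pn/ as coda.
V3 /u/ – V4 /u/: /fvp/ — longest licit onset from the right is /p/, leaving /fv/ as coda.
Result: fluk.prepn.prufv.pufm.
The /v/ is in the coda of syllable 3 (/prufv/).

3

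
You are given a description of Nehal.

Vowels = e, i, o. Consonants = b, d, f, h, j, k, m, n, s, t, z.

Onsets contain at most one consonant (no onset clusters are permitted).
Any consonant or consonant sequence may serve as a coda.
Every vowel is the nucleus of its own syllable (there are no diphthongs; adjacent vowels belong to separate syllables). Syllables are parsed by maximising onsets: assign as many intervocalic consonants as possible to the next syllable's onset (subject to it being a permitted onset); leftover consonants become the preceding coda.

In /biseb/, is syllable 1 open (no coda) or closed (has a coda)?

open

Vowels present: i, e; each is a nucleus, giving 2 syllables.
σ1/σ2 boundary: /s/ → onset of the next syllable (single consonants are always licit onsets).
So the parse is bi.seb.
Syllable 1 is /bi/; it ends in its nucleus with no coda, so it is open.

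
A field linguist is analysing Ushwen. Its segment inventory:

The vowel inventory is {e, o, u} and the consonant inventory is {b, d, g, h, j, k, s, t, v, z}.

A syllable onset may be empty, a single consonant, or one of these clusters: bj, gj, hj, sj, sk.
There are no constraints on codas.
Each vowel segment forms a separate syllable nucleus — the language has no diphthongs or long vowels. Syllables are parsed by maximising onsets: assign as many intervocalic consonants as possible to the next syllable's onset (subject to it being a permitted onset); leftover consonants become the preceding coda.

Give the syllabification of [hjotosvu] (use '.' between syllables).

The vowels are o, o, u — 3 nuclei, so 3 syllables.
V1 /o/ – V2 /o/: /t/ is a single consonant, so it becomes the next onset.
V2 /o/ – V3 /u/: /sv/ — longest licit onset from the right is /v/, leaving /s/ as coda.

hjo.tos.vu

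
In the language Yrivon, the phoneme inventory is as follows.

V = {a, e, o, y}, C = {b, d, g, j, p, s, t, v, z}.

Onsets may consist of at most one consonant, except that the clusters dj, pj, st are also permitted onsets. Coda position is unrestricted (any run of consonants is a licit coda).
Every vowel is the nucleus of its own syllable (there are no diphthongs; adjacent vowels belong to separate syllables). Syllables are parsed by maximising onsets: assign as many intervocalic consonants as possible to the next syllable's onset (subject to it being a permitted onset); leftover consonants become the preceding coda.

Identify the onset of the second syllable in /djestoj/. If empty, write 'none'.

Nuclei (vowels): e, o → 2 syllables.
V1 /e/ – V2 /o/: /st/ is a licit onset in full, so it all attaches to the next syllable.
Putting it together: dje.stoj.
Syllable 2 is /stoj/: onset /st/, nucleus /o/, coda /j/.

st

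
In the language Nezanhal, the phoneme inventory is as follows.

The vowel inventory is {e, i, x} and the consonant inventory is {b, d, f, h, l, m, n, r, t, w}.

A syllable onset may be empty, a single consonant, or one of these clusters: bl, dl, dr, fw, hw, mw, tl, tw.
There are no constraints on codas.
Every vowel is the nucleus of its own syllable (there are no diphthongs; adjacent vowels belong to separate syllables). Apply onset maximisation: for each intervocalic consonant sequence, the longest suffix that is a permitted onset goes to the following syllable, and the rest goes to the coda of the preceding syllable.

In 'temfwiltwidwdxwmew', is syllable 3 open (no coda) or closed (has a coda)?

The vowels are e, i, i, x, e — 5 nuclei, so 5 syllables.
σ1/σ2 boundary: /mfw/ splits as /m/ + /fw/ (/fw/ is the longest suffix that is a licit onset).
σ2/σ3 boundary: /ltw/; trying suffixes from longest down, /tw/ is the first permitted one, so coda /l/ | onset /tw/.
σ3/σ4 boundary: /dwd/ — longest licit onset from the right is /d/, leaving /dw/ as coda.
σ4/σ5 boundary: cluster /wm/ — the longest permitted-onset suffix is /m/; onset = /m/, preceding coda = /w/.
Putting it together: tem.fwil.twidw.dxw.mew.
Syllable 3 is /twidw/ with coda /dw/, so it is closed.

closed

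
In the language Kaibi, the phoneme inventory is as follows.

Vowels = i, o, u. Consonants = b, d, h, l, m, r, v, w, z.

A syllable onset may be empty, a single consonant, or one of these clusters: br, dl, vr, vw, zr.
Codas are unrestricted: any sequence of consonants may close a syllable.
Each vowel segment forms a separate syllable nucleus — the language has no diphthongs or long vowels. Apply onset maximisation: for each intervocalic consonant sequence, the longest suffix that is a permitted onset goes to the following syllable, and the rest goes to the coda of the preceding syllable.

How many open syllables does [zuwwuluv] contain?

The vowels are u, u, u — 3 nuclei, so 3 syllables.
σ1/σ2 boundary: /ww/ splits as /w/ + /w/ (/w/ is the longest suffix that is a licit onset).
σ2/σ3 boundary: /l/ is a single consonant, so it becomes the next onset.
So the parse is zuw.wu.luv.
Classifying each syllable: /zuw/ (closed), /wu/ (open), /luv/ (closed).
Open syllables: 1.

1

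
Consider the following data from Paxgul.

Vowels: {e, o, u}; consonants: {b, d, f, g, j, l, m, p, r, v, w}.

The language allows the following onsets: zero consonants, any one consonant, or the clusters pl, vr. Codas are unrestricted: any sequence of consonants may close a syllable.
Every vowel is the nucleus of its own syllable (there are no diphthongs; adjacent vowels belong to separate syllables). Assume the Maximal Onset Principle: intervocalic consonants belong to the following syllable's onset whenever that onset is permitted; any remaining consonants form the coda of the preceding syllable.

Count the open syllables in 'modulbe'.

2

Nuclei (vowels): o, u, e → 3 syllables.
/o…u/ gap (V1→V2): /d/ → onset of the next syllable (single consonants are always licit onsets).
/u…e/ gap (V2→V3): /lb/ — longest licit onset from the right is /b/, leaving /l/ as coda.
Syllabification: mo.dul.be.
Classifying each syllable: /mo/ (open), /dul/ (closed), /be/ (open).
Open syllables: 2.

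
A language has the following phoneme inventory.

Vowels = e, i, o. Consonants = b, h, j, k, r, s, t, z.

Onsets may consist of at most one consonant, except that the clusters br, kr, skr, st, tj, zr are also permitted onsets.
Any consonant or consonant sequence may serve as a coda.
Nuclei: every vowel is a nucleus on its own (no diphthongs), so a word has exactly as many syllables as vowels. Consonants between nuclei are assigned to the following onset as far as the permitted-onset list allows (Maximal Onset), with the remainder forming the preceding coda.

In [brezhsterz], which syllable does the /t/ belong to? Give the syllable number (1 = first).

2

The vowels are e, e — 2 nuclei, so 2 syllables.
σ1/σ2 boundary: /zhst/ splits as /zh/ + /st/ (/st/ is the longest suffix that is a licit onset).
Syllabification: brezh.sterz.
The /t/ is in the onset of syllable 2 (/sterz/).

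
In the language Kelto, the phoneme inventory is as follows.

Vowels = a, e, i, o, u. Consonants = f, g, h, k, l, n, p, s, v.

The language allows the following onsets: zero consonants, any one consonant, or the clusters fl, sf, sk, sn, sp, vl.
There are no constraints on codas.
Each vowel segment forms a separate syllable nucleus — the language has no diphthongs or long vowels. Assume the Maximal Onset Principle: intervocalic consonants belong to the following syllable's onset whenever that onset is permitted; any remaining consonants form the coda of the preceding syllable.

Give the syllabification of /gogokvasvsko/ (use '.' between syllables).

go.gok.vasv.sko

Nuclei (vowels): o, o, a, o → 4 syllables.
Between /o/ (V1) and /o/ (V2): /g/ → onset of the next syllable (single consonants are always licit onsets).
Between /o/ (V2) and /a/ (V3): /kv/; trying suffixes from longest down, /v/ is the first permitted one, so coda /k/ | onset /v/.
Between /a/ (V3) and /o/ (V4): /svsk/; trying suffixes from longest down, /sk/ is the first permitted one, so coda /sv/ | onset /sk/.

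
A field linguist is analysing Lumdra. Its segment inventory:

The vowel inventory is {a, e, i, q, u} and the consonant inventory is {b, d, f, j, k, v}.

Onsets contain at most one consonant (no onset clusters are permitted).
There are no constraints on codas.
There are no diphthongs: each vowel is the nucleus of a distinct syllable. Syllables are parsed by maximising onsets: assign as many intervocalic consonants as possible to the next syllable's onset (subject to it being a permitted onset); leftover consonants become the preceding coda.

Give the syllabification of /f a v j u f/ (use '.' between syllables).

fav.juf

Vowels present: a, u; each is a nucleus, giving 2 syllables.
Between /a/ (V1) and /u/ (V2): /vj/ — longest licit onset from the right is /j/, leaving /v/ as coda.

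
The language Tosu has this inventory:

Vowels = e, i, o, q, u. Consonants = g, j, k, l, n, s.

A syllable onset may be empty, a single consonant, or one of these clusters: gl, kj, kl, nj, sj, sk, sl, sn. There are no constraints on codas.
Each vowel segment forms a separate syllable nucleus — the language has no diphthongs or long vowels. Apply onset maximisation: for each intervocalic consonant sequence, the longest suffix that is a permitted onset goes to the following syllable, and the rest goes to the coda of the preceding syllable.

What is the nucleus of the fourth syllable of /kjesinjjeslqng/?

Nuclei (vowels): e, i, e, q → 4 syllables.
The fourth nucleus (vowel 4 from the left) is /q/.

q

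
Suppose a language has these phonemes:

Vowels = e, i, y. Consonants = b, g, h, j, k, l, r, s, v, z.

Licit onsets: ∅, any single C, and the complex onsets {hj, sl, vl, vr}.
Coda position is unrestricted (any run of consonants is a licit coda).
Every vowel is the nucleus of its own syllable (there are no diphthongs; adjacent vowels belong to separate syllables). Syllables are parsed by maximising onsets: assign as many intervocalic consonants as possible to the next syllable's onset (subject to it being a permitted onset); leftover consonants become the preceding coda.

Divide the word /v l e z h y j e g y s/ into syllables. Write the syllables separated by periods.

vlez.hy.je.gys

The vowels are e, y, e, y — 4 nuclei, so 4 syllables.
σ1/σ2 boundary: /zh/; trying suffixes from longest down, /h/ is the first permitted one, so coda /z/ | onset /h/.
σ2/σ3 boundary: /j/ is a single consonant, so it becomes the next onset.
σ3/σ4 boundary: /g/ → onset of the next syllable (single consonants are always licit onsets).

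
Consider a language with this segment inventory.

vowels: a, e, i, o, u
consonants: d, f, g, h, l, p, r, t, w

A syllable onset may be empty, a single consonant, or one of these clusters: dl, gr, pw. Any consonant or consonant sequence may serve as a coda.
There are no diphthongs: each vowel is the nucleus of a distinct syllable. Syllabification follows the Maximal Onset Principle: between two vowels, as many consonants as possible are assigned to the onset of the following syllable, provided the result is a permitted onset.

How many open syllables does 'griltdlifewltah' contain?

1

Nuclei (vowels): i, i, e, a → 4 syllables.
σ1/σ2 boundary: /ltdl/ — longest licit onset from the right is /dl/, leaving /lt/ as coda.
σ2/σ3 boundary: /f/ is a single consonant, so it becomes the next onset.
σ3/σ4 boundary: /wlt/ — longest licit onset from the right is /t/, leaving /wl/ as coda.
So the parse is grilt.dli.fewl.tah.
Classifying each syllable: /grilt/ (closed), /dli/ (open), /fewl/ (closed), /tah/ (closed).
Open syllables: 1.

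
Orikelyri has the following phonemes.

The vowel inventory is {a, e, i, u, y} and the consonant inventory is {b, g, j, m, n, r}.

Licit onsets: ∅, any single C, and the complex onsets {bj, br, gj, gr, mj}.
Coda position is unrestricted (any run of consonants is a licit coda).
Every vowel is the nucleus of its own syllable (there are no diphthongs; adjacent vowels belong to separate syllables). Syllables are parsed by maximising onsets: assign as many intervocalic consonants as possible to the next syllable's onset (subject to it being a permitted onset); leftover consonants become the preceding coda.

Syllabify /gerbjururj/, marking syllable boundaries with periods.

ger.bju.rurj

Vowels present: e, u, u; each is a nucleus, giving 3 syllables.
Between /e/ (V1) and /u/ (V2): /rbj/ — longest licit onset from the right is /bj/, leaving /r/ as coda.
Between /u/ (V2) and /u/ (V3): just /r/ — single C goes to the following onset.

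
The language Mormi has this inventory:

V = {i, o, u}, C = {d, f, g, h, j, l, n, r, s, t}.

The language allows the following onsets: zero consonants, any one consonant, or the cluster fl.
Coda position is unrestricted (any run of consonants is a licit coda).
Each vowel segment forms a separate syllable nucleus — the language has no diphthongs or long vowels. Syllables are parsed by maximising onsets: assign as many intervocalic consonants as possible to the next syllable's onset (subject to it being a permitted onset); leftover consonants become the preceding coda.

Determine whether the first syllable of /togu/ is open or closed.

Nuclei (vowels): o, u → 2 syllables.
Between /o/ (V1) and /u/ (V2): /g/ → onset of the next syllable (single consonants are always licit onsets).
Syllabification: to.gu.
Syllable 1 is /to/; it ends in its nucleus with no coda, so it is open.

open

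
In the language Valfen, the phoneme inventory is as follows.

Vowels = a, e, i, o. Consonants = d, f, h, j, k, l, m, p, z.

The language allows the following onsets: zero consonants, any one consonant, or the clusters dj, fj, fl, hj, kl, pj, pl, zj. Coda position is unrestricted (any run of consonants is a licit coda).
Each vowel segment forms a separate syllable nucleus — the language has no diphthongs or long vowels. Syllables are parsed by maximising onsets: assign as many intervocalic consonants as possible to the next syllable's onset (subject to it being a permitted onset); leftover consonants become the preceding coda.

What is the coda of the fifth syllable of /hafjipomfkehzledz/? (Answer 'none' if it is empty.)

dz

The vowels are a, i, o, e, e — 5 nuclei, so 5 syllables.
V1 /a/ – V2 /i/: cluster /fj/ — /fj/ is itself a permitted onset, so the whole cluster goes right; preceding coda = ∅.
V2 /i/ – V3 /o/: /p/ is a single consonant, so it becomes the next onset.
V3 /o/ – V4 /e/: /mfk/ splits as /mf/ + /k/ (/k/ is the longest suffix that is a licit onset).
V4 /e/ – V5 /e/: cluster /hzl/ — the longest permitted-onset suffix is /l/; onset = /l/, preceding coda = /hz/.
Result: ha.fji.pomf.kehz.ledz.
Syllable 5 is /ledz/: onset /l/, nucleus /e/, coda /dz/.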